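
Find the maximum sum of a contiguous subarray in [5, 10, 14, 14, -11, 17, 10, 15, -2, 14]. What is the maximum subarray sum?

Using Kadane's algorithm on [5, 10, 14, 14, -11, 17, 10, 15, -2, 14]:

Scanning through the array:
Position 1 (value 10): max_ending_here = 15, max_so_far = 15
Position 2 (value 14): max_ending_here = 29, max_so_far = 29
Position 3 (value 14): max_ending_here = 43, max_so_far = 43
Position 4 (value -11): max_ending_here = 32, max_so_far = 43
Position 5 (value 17): max_ending_here = 49, max_so_far = 49
Position 6 (value 10): max_ending_here = 59, max_so_far = 59
Position 7 (value 15): max_ending_here = 74, max_so_far = 74
Position 8 (value -2): max_ending_here = 72, max_so_far = 74
Position 9 (value 14): max_ending_here = 86, max_so_far = 86

Maximum subarray: [5, 10, 14, 14, -11, 17, 10, 15, -2, 14]
Maximum sum: 86

The maximum subarray is [5, 10, 14, 14, -11, 17, 10, 15, -2, 14] with sum 86. This subarray runs from index 0 to index 9.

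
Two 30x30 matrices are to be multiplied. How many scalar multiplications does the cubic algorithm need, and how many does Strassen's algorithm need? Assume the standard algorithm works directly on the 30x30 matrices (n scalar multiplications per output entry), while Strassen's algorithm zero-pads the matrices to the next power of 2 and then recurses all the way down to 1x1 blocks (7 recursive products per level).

Matrix multiplication for 30x30 matrices:

Strassen's algorithm requires power-of-2 dimensions. Pad 30x30 to 32x32 (next power of 2).

Standard algorithm: 30^3 = 27000 multiplications
Strassen's algorithm: 7^(log2(32)) = 7^5 = 16807 multiplications
Savings: 27000 - 16807 = 10193 multiplications

Standard: 27000 multiplications (30^3). Strassen: 16807 multiplications (7^5, after padding to 32x32). Strassen reduces 8 recursive multiplications to 7 at each level.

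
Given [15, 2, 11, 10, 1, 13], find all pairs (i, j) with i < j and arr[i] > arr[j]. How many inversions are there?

Finding inversions in [15, 2, 11, 10, 1, 13]:

(0, 1): arr[0]=15 > arr[1]=2
(0, 2): arr[0]=15 > arr[2]=11
(0, 3): arr[0]=15 > arr[3]=10
(0, 4): arr[0]=15 > arr[4]=1
(0, 5): arr[0]=15 > arr[5]=13
(1, 4): arr[1]=2 > arr[4]=1
(2, 3): arr[2]=11 > arr[3]=10
(2, 4): arr[2]=11 > arr[4]=1
(3, 4): arr[3]=10 > arr[4]=1

Total inversions: 9

The array has 9 inversion(s): (0,1), (0,2), (0,3), (0,4), (0,5), (1,4), (2,3), (2,4), (3,4). Each pair (i,j) satisfies i < j and arr[i] > arr[j].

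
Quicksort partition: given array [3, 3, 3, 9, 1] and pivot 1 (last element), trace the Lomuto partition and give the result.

Lomuto partition with pivot = 1:

Initial array: [3, 3, 3, 9, 1]

arr[0]=3 > 1: no swap
arr[1]=3 > 1: no swap
arr[2]=3 > 1: no swap
arr[3]=9 > 1: no swap

Place pivot at position 0: [1, 3, 3, 9, 3]
Pivot position: 0

After partitioning with pivot 1, the array becomes [1, 3, 3, 9, 3]. The pivot is placed at index 0. All elements to the left of the pivot are <= 1, and all elements to the right are > 1.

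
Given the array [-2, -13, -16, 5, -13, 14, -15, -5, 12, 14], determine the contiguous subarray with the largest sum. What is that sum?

Using Kadane's algorithm on [-2, -13, -16, 5, -13, 14, -15, -5, 12, 14]:

Scanning through the array:
Position 1 (value -13): max_ending_here = -13, max_so_far = -2
Position 2 (value -16): max_ending_here = -16, max_so_far = -2
Position 3 (value 5): max_ending_here = 5, max_so_far = 5
Position 4 (value -13): max_ending_here = -8, max_so_far = 5
Position 5 (value 14): max_ending_here = 14, max_so_far = 14
Position 6 (value -15): max_ending_here = -1, max_so_far = 14
Position 7 (value -5): max_ending_here = -5, max_so_far = 14
Position 8 (value 12): max_ending_here = 12, max_so_far = 14
Position 9 (value 14): max_ending_here = 26, max_so_far = 26

Maximum subarray: [12, 14]
Maximum sum: 26

The maximum subarray is [12, 14] with sum 26. This subarray runs from index 8 to index 9.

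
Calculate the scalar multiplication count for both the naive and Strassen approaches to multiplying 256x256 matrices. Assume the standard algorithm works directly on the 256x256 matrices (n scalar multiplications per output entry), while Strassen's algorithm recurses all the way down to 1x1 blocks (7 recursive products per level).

Matrix multiplication for 256x256 matrices:

Standard algorithm: 256^3 = 16777216 multiplications
Strassen's algorithm: 7^(log2(256)) = 7^8 = 5764801 multiplications
Savings: 16777216 - 5764801 = 11012415 multiplications

Standard: 16777216 multiplications (256^3). Strassen: 5764801 multiplications (7^8). Strassen reduces 8 recursive multiplications to 7 at each level.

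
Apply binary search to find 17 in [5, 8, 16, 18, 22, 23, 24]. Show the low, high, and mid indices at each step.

Binary search for 17 in [5, 8, 16, 18, 22, 23, 24]:

lo=0, hi=6, mid=3, arr[mid]=18 -> 18 > 17, search left half
lo=0, hi=2, mid=1, arr[mid]=8 -> 8 < 17, search right half
lo=2, hi=2, mid=2, arr[mid]=16 -> 16 < 17, search right half
lo=3 > hi=2, target 17 not found

Binary search determines that 17 is not in the array after 3 comparisons. The search space was exhausted without finding the target.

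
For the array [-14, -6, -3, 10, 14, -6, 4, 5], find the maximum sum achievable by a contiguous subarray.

Using Kadane's algorithm on [-14, -6, -3, 10, 14, -6, 4, 5]:

Scanning through the array:
Position 1 (value -6): max_ending_here = -6, max_so_far = -6
Position 2 (value -3): max_ending_here = -3, max_so_far = -3
Position 3 (value 10): max_ending_here = 10, max_so_far = 10
Position 4 (value 14): max_ending_here = 24, max_so_far = 24
Position 5 (value -6): max_ending_here = 18, max_so_far = 24
Position 6 (value 4): max_ending_here = 22, max_so_far = 24
Position 7 (value 5): max_ending_here = 27, max_so_far = 27

Maximum subarray: [10, 14, -6, 4, 5]
Maximum sum: 27

The maximum subarray is [10, 14, -6, 4, 5] with sum 27. This subarray runs from index 3 to index 7.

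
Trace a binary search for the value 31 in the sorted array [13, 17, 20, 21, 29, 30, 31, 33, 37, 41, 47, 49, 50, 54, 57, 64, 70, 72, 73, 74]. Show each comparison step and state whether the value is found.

Binary search for 31 in [13, 17, 20, 21, 29, 30, 31, 33, 37, 41, 47, 49, 50, 54, 57, 64, 70, 72, 73, 74]:

lo=0, hi=19, mid=9, arr[mid]=41 -> 41 > 31, search left half
lo=0, hi=8, mid=4, arr[mid]=29 -> 29 < 31, search right half
lo=5, hi=8, mid=6, arr[mid]=31 -> Found target at index 6!

Binary search finds 31 at index 6 after 3 comparisons. The search repeatedly halves the search space by comparing with the middle element.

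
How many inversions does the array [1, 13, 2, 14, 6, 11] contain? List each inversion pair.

Finding inversions in [1, 13, 2, 14, 6, 11]:

(1, 2): arr[1]=13 > arr[2]=2
(1, 4): arr[1]=13 > arr[4]=6
(1, 5): arr[1]=13 > arr[5]=11
(3, 4): arr[3]=14 > arr[4]=6
(3, 5): arr[3]=14 > arr[5]=11

Total inversions: 5

The array has 5 inversion(s): (1,2), (1,4), (1,5), (3,4), (3,5). Each pair (i,j) satisfies i < j and arr[i] > arr[j].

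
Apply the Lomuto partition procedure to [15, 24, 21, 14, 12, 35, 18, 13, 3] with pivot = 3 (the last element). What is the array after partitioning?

Lomuto partition with pivot = 3:

Initial array: [15, 24, 21, 14, 12, 35, 18, 13, 3]

arr[0]=15 > 3: no swap
arr[1]=24 > 3: no swap
arr[2]=21 > 3: no swap
arr[3]=14 > 3: no swap
arr[4]=12 > 3: no swap
arr[5]=35 > 3: no swap
arr[6]=18 > 3: no swap
arr[7]=13 > 3: no swap

Place pivot at position 0: [3, 24, 21, 14, 12, 35, 18, 13, 15]
Pivot position: 0

After partitioning with pivot 3, the array becomes [3, 24, 21, 14, 12, 35, 18, 13, 15]. The pivot is placed at index 0. All elements to the left of the pivot are <= 3, and all elements to the right are > 3.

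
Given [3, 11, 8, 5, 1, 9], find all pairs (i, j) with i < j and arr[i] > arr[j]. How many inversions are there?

Finding inversions in [3, 11, 8, 5, 1, 9]:

(0, 4): arr[0]=3 > arr[4]=1
(1, 2): arr[1]=11 > arr[2]=8
(1, 3): arr[1]=11 > arr[3]=5
(1, 4): arr[1]=11 > arr[4]=1
(1, 5): arr[1]=11 > arr[5]=9
(2, 3): arr[2]=8 > arr[3]=5
(2, 4): arr[2]=8 > arr[4]=1
(3, 4): arr[3]=5 > arr[4]=1

Total inversions: 8

The array has 8 inversion(s): (0,4), (1,2), (1,3), (1,4), (1,5), (2,3), (2,4), (3,4). Each pair (i,j) satisfies i < j and arr[i] > arr[j].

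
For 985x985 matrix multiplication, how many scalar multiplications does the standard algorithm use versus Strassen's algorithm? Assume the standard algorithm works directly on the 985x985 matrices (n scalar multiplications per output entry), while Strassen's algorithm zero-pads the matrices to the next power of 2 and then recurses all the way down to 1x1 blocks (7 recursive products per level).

Matrix multiplication for 985x985 matrices:

Strassen's algorithm requires power-of-2 dimensions. Pad 985x985 to 1024x1024 (next power of 2).

Standard algorithm: 985^3 = 955671625 multiplications
Strassen's algorithm: 7^(log2(1024)) = 7^10 = 282475249 multiplications
Savings: 955671625 - 282475249 = 673196376 multiplications

Standard: 955671625 multiplications (985^3). Strassen: 282475249 multiplications (7^10, after padding to 1024x1024). Strassen reduces 8 recursive multiplications to 7 at each level.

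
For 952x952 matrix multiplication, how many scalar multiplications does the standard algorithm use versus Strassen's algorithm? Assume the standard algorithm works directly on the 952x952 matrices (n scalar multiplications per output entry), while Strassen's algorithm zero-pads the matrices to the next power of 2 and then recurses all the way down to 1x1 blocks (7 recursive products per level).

Matrix multiplication for 952x952 matrices:

Strassen's algorithm requires power-of-2 dimensions. Pad 952x952 to 1024x1024 (next power of 2).

Standard algorithm: 952^3 = 862801408 multiplications
Strassen's algorithm: 7^(log2(1024)) = 7^10 = 282475249 multiplications
Savings: 862801408 - 282475249 = 580326159 multiplications

Standard: 862801408 multiplications (952^3). Strassen: 282475249 multiplications (7^10, after padding to 1024x1024). Strassen reduces 8 recursive multiplications to 7 at each level.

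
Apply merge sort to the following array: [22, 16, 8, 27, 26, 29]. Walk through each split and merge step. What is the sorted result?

Merge sort trace:

Split: [22, 16, 8, 27, 26, 29] -> [22, 16, 8] and [27, 26, 29]
  Split: [22, 16, 8] -> [22] and [16, 8]
    Split: [16, 8] -> [16] and [8]
    Merge: [16] + [8] -> [8, 16]
  Merge: [22] + [8, 16] -> [8, 16, 22]
  Split: [27, 26, 29] -> [27] and [26, 29]
    Split: [26, 29] -> [26] and [29]
    Merge: [26] + [29] -> [26, 29]
  Merge: [27] + [26, 29] -> [26, 27, 29]
Merge: [8, 16, 22] + [26, 27, 29] -> [8, 16, 22, 26, 27, 29]

Final sorted array: [8, 16, 22, 26, 27, 29]

The merge sort proceeds by recursively splitting the array and merging sorted halves.
After all merges, the sorted array is [8, 16, 22, 26, 27, 29].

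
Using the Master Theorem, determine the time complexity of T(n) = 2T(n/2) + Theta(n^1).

Master Theorem for T(n) = 2T(n/2) + O(n^1):

a = 2, b = 2, c = 1
log_b(a) = log_2(2) = 1.0000

Case 2: c = 1 = log_2(2) = 1.0000
T(n) = O(n^1 log n) = O(n log n)

For T(n) = 2T(n/2) + O(n^1): log_2(2) = 1.0000. This is Case 2 of the Master Theorem (c = log_b(a), equal work at all levels), giving O(n log n).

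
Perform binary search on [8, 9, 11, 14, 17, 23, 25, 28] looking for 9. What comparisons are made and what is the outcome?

Binary search for 9 in [8, 9, 11, 14, 17, 23, 25, 28]:

lo=0, hi=7, mid=3, arr[mid]=14 -> 14 > 9, search left half
lo=0, hi=2, mid=1, arr[mid]=9 -> Found target at index 1!

Binary search finds 9 at index 1 after 2 comparisons. The search repeatedly halves the search space by comparing with the middle element.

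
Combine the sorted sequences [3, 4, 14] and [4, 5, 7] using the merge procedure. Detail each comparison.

Merging process:

Compare 3 vs 4: take 3 from left. Merged: [3]
Compare 4 vs 4: take 4 from left. Merged: [3, 4]
Compare 14 vs 4: take 4 from right. Merged: [3, 4, 4]
Compare 14 vs 5: take 5 from right. Merged: [3, 4, 4, 5]
Compare 14 vs 7: take 7 from right. Merged: [3, 4, 4, 5, 7]
Append remaining from left: [14]. Merged: [3, 4, 4, 5, 7, 14]

Final merged array: [3, 4, 4, 5, 7, 14]
Total comparisons: 5

The merged array is [3, 4, 4, 5, 7, 14], requiring 5 comparisons. The merge step runs in O(n) time where n is the total number of elements.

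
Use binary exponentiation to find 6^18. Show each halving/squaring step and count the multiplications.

Computing 6^18 by squaring (build up from 6^1; each line after the first costs one multiplication):

6^1 = 6
6^2 = (6^1)^2 = 6^2 = 36
6^4 = (6^2)^2 = 36^2 = 1296
6^8 = (6^4)^2 = 1296^2 = 1679616
6^9 = 6 * 6^8 = 6 * 1679616 = 10077696
6^18 = (6^9)^2 = 10077696^2 = 101559956668416

Result: 101559956668416
Multiplications needed: 5 (5 lines after 6^1)

6^18 = 101559956668416. Using exponentiation by squaring, this requires 5 multiplications. The key idea: if the exponent is even, square the half-power; if odd, multiply by the base once.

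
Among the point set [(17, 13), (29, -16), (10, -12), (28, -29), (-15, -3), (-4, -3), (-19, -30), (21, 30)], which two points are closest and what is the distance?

Computing all pairwise distances among 8 points:

d((17, 13), (29, -16)) = 31.3847
d((17, 13), (10, -12)) = 25.9615
d((17, 13), (28, -29)) = 43.4166
d((17, 13), (-15, -3)) = 35.7771
d((17, 13), (-4, -3)) = 26.4008
d((17, 13), (-19, -30)) = 56.0803
d((17, 13), (21, 30)) = 17.4642
d((29, -16), (10, -12)) = 19.4165
d((29, -16), (28, -29)) = 13.0384
d((29, -16), (-15, -3)) = 45.8803
d((29, -16), (-4, -3)) = 35.4683
d((29, -16), (-19, -30)) = 50.0
d((29, -16), (21, 30)) = 46.6905
d((10, -12), (28, -29)) = 24.7588
d((10, -12), (-15, -3)) = 26.5707
d((10, -12), (-4, -3)) = 16.6433
d((10, -12), (-19, -30)) = 34.1321
d((10, -12), (21, 30)) = 43.4166
d((28, -29), (-15, -3)) = 50.2494
d((28, -29), (-4, -3)) = 41.2311
d((28, -29), (-19, -30)) = 47.0106
d((28, -29), (21, 30)) = 59.4138
d((-15, -3), (-4, -3)) = 11.0 <-- minimum
d((-15, -3), (-19, -30)) = 27.2947
d((-15, -3), (21, 30)) = 48.8365
d((-4, -3), (-19, -30)) = 30.8869
d((-4, -3), (21, 30)) = 41.4005
d((-19, -30), (21, 30)) = 72.111

Closest pair: (-15, -3) and (-4, -3) with distance 11.0

The closest pair is (-15, -3) and (-4, -3) with Euclidean distance 11.0. For 8 points, brute-force pairwise comparison is shown above. For large n, the divide-and-conquer algorithm (sort by x, recurse on halves, check the dividing strip) achieves O(n log n).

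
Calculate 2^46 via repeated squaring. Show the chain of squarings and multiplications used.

Computing 2^46 by squaring (build up from 2^1; each line after the first costs one multiplication):

2^1 = 2
2^2 = (2^1)^2 = 2^2 = 4
2^4 = (2^2)^2 = 4^2 = 16
2^5 = 2 * 2^4 = 2 * 16 = 32
2^10 = (2^5)^2 = 32^2 = 1024
2^11 = 2 * 2^10 = 2 * 1024 = 2048
2^22 = (2^11)^2 = 2048^2 = 4194304
2^23 = 2 * 2^22 = 2 * 4194304 = 8388608
2^46 = (2^23)^2 = 8388608^2 = 70368744177664

Result: 70368744177664
Multiplications needed: 8 (8 lines after 2^1)

2^46 = 70368744177664. Using exponentiation by squaring, this requires 8 multiplications. The key idea: if the exponent is even, square the half-power; if odd, multiply by the base once.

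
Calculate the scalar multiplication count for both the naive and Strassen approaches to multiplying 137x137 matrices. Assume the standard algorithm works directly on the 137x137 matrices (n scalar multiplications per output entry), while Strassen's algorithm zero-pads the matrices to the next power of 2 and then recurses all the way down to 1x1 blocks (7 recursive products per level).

Matrix multiplication for 137x137 matrices:

Strassen's algorithm requires power-of-2 dimensions. Pad 137x137 to 256x256 (next power of 2).

Standard algorithm: 137^3 = 2571353 multiplications
Strassen's algorithm: 7^(log2(256)) = 7^8 = 5764801 multiplications
Difference: 2571353 - 5764801 = -3193448 (Strassen uses MORE here due to padding overhead — for small or just-over-power-of-2 n, padding can outweigh the per-level savings)

Standard: 2571353 multiplications (137^3). Strassen: 5764801 multiplications (7^8, after padding to 256x256). Strassen reduces 8 recursive multiplications to 7 at each level.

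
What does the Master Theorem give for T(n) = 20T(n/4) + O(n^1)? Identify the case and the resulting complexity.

Master Theorem for T(n) = 20T(n/4) + O(n^1):

a = 20, b = 4, c = 1
log_b(a) = log_4(20) = 2.1610

Case 1: c = 1 < log_4(20) = 2.1610
T(n) = O(n^(log_4 20))

For T(n) = 20T(n/4) + O(n^1): log_4(20) = 2.1610. This is Case 1 of the Master Theorem (c < log_b(a), work dominated by leaves), giving O(n^(log_4 20)).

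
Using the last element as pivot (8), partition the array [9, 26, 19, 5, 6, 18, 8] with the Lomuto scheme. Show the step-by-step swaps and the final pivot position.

Lomuto partition with pivot = 8:

Initial array: [9, 26, 19, 5, 6, 18, 8]

arr[0]=9 > 8: no swap
arr[1]=26 > 8: no swap
arr[2]=19 > 8: no swap
arr[3]=5 <= 8: swap with position 0, array becomes [5, 26, 19, 9, 6, 18, 8]
arr[4]=6 <= 8: swap with position 1, array becomes [5, 6, 19, 9, 26, 18, 8]
arr[5]=18 > 8: no swap

Place pivot at position 2: [5, 6, 8, 9, 26, 18, 19]
Pivot position: 2

After partitioning with pivot 8, the array becomes [5, 6, 8, 9, 26, 18, 19]. The pivot is placed at index 2. All elements to the left of the pivot are <= 8, and all elements to the right are > 8.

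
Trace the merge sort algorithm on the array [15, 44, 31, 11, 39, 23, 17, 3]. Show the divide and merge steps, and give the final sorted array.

Merge sort trace:

Split: [15, 44, 31, 11, 39, 23, 17, 3] -> [15, 44, 31, 11] and [39, 23, 17, 3]
  Split: [15, 44, 31, 11] -> [15, 44] and [31, 11]
    Split: [15, 44] -> [15] and [44]
    Merge: [15] + [44] -> [15, 44]
    Split: [31, 11] -> [31] and [11]
    Merge: [31] + [11] -> [11, 31]
  Merge: [15, 44] + [11, 31] -> [11, 15, 31, 44]
  Split: [39, 23, 17, 3] -> [39, 23] and [17, 3]
    Split: [39, 23] -> [39] and [23]
    Merge: [39] + [23] -> [23, 39]
    Split: [17, 3] -> [17] and [3]
    Merge: [17] + [3] -> [3, 17]
  Merge: [23, 39] + [3, 17] -> [3, 17, 23, 39]
Merge: [11, 15, 31, 44] + [3, 17, 23, 39] -> [3, 11, 15, 17, 23, 31, 39, 44]

Final sorted array: [3, 11, 15, 17, 23, 31, 39, 44]

The merge sort proceeds by recursively splitting the array and merging sorted halves.
After all merges, the sorted array is [3, 11, 15, 17, 23, 31, 39, 44].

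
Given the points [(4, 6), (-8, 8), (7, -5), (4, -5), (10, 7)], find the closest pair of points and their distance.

Computing all pairwise distances among 5 points:

d((4, 6), (-8, 8)) = 12.1655
d((4, 6), (7, -5)) = 11.4018
d((4, 6), (4, -5)) = 11.0
d((4, 6), (10, 7)) = 6.0828
d((-8, 8), (7, -5)) = 19.8494
d((-8, 8), (4, -5)) = 17.6918
d((-8, 8), (10, 7)) = 18.0278
d((7, -5), (4, -5)) = 3.0 <-- minimum
d((7, -5), (10, 7)) = 12.3693
d((4, -5), (10, 7)) = 13.4164

Closest pair: (7, -5) and (4, -5) with distance 3.0

The closest pair is (7, -5) and (4, -5) with Euclidean distance 3.0. For 5 points, brute-force pairwise comparison is shown above. For large n, the divide-and-conquer algorithm (sort by x, recurse on halves, check the dividing strip) achieves O(n log n).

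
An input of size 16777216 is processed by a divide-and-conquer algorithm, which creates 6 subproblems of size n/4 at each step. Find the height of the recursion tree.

For divide and conquer with division factor 4:

Problem sizes at each level:
Level 0: 16777216
Level 1: 4194304
Level 2: 1048576
Level 3: 262144
Level 4: 65536
Level 5: 16384
Level 6: 4096
Level 7: 1024
Level 8: 256
Level 9: 64
Level 10: 16
Level 11: 4
Level 12: 1

The root is level 0 and the size-1 base case is level 12 (the tree spans levels 0 through 12, i.e. 13 levels counting the root), so the depth is the number of divisions: log_4(16777216) = 12

The recursion tree depth is log_4(16777216) = 12. At each level, the problem size is divided by 4, so it takes 12 divisions to reduce to a base case of size 1. The algorithm makes 6 recursive calls at each level.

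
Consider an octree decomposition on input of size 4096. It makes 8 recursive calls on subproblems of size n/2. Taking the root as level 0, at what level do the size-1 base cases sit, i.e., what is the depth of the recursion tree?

For divide and conquer with division factor 2:

Problem sizes at each level:
Level 0: 4096
Level 1: 2048
Level 2: 1024
Level 3: 512
Level 4: 256
Level 5: 128
Level 6: 64
Level 7: 32
Level 8: 16
Level 9: 8
Level 10: 4
Level 11: 2
Level 12: 1

The root is level 0 and the size-1 base case is level 12 (the tree spans levels 0 through 12, i.e. 13 levels counting the root), so the depth is the number of divisions: log_2(4096) = 12

The recursion tree depth is log_2(4096) = 12. At each level, the problem size is divided by 2, so it takes 12 divisions to reduce to a base case of size 1. The algorithm makes 8 recursive calls at each level.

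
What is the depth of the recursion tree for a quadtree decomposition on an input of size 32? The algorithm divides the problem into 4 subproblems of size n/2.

For divide and conquer with division factor 2:

Problem sizes at each level:
Level 0: 32
Level 1: 16
Level 2: 8
Level 3: 4
Level 4: 2
Level 5: 1

The root is level 0 and the size-1 base case is level 5 (the tree spans levels 0 through 5, i.e. 6 levels counting the root), so the depth is the number of divisions: log_2(32) = 5

The recursion tree depth is log_2(32) = 5. At each level, the problem size is divided by 2, so it takes 5 divisions to reduce to a base case of size 1. The algorithm makes 4 recursive calls at each level.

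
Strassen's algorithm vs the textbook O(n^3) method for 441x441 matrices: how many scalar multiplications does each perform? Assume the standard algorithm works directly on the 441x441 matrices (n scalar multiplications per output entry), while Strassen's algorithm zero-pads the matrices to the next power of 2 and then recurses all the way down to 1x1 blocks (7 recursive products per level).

Matrix multiplication for 441x441 matrices:

Strassen's algorithm requires power-of-2 dimensions. Pad 441x441 to 512x512 (next power of 2).

Standard algorithm: 441^3 = 85766121 multiplications
Strassen's algorithm: 7^(log2(512)) = 7^9 = 40353607 multiplications
Savings: 85766121 - 40353607 = 45412514 multiplications

Standard: 85766121 multiplications (441^3). Strassen: 40353607 multiplications (7^9, after padding to 512x512). Strassen reduces 8 recursive multiplications to 7 at each level.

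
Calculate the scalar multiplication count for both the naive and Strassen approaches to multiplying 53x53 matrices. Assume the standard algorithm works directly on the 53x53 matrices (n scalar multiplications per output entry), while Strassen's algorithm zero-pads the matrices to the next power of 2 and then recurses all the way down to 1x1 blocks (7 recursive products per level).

Matrix multiplication for 53x53 matrices:

Strassen's algorithm requires power-of-2 dimensions. Pad 53x53 to 64x64 (next power of 2).

Standard algorithm: 53^3 = 148877 multiplications
Strassen's algorithm: 7^(log2(64)) = 7^6 = 117649 multiplications
Savings: 148877 - 117649 = 31228 multiplications

Standard: 148877 multiplications (53^3). Strassen: 117649 multiplications (7^6, after padding to 64x64). Strassen reduces 8 recursive multiplications to 7 at each level.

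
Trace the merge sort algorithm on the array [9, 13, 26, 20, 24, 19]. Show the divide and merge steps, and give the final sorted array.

Merge sort trace:

Split: [9, 13, 26, 20, 24, 19] -> [9, 13, 26] and [20, 24, 19]
  Split: [9, 13, 26] -> [9] and [13, 26]
    Split: [13, 26] -> [13] and [26]
    Merge: [13] + [26] -> [13, 26]
  Merge: [9] + [13, 26] -> [9, 13, 26]
  Split: [20, 24, 19] -> [20] and [24, 19]
    Split: [24, 19] -> [24] and [19]
    Merge: [24] + [19] -> [19, 24]
  Merge: [20] + [19, 24] -> [19, 20, 24]
Merge: [9, 13, 26] + [19, 20, 24] -> [9, 13, 19, 20, 24, 26]

Final sorted array: [9, 13, 19, 20, 24, 26]

The merge sort proceeds by recursively splitting the array and merging sorted halves.
After all merges, the sorted array is [9, 13, 19, 20, 24, 26].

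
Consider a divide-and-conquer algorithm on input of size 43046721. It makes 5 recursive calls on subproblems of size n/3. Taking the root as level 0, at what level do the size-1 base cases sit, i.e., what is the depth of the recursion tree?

For divide and conquer with division factor 3:

Problem sizes at each level:
Level 0: 43046721
Level 1: 14348907
Level 2: 4782969
Level 3: 1594323
Level 4: 531441
Level 5: 177147
Level 6: 59049
Level 7: 19683
Level 8: 6561
Level 9: 2187
Level 10: 729
Level 11: 243
Level 12: 81
Level 13: 27
Level 14: 9
Level 15: 3
Level 16: 1

The root is level 0 and the size-1 base case is level 16 (the tree spans levels 0 through 16, i.e. 17 levels counting the root), so the depth is the number of divisions: log_3(43046721) = 16

The recursion tree depth is log_3(43046721) = 16. At each level, the problem size is divided by 3, so it takes 16 divisions to reduce to a base case of size 1. The algorithm makes 5 recursive calls at each level.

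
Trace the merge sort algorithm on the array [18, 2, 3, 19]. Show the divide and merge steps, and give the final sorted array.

Merge sort trace:

Split: [18, 2, 3, 19] -> [18, 2] and [3, 19]
  Split: [18, 2] -> [18] and [2]
  Merge: [18] + [2] -> [2, 18]
  Split: [3, 19] -> [3] and [19]
  Merge: [3] + [19] -> [3, 19]
Merge: [2, 18] + [3, 19] -> [2, 3, 18, 19]

Final sorted array: [2, 3, 18, 19]

The merge sort proceeds by recursively splitting the array and merging sorted halves.
After all merges, the sorted array is [2, 3, 18, 19].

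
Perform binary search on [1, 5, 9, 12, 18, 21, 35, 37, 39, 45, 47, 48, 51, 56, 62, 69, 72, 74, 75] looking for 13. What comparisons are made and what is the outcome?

Binary search for 13 in [1, 5, 9, 12, 18, 21, 35, 37, 39, 45, 47, 48, 51, 56, 62, 69, 72, 74, 75]:

lo=0, hi=18, mid=9, arr[mid]=45 -> 45 > 13, search left half
lo=0, hi=8, mid=4, arr[mid]=18 -> 18 > 13, search left half
lo=0, hi=3, mid=1, arr[mid]=5 -> 5 < 13, search right half
lo=2, hi=3, mid=2, arr[mid]=9 -> 9 < 13, search right half
lo=3, hi=3, mid=3, arr[mid]=12 -> 12 < 13, search right half
lo=4 > hi=3, target 13 not found

Binary search determines that 13 is not in the array after 5 comparisons. The search space was exhausted without finding the target.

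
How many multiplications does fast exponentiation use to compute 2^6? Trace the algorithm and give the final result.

Computing 2^6 by squaring (build up from 2^1; each line after the first costs one multiplication):

2^1 = 2
2^2 = (2^1)^2 = 2^2 = 4
2^3 = 2 * 2^2 = 2 * 4 = 8
2^6 = (2^3)^2 = 8^2 = 64

Result: 64
Multiplications needed: 3 (3 lines after 2^1)

2^6 = 64. Using exponentiation by squaring, this requires 3 multiplications. The key idea: if the exponent is even, square the half-power; if odd, multiply by the base once.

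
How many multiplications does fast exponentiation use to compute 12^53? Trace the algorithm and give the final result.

Computing 12^53 by squaring (build up from 12^1; each line after the first costs one multiplication):

12^1 = 12
12^2 = (12^1)^2 = 12^2 = 144
12^3 = 12 * 12^2 = 12 * 144 = 1728
12^6 = (12^3)^2 = 1728^2 = 2985984
12^12 = (12^6)^2 = 2985984^2 = 8916100448256
12^13 = 12 * 12^12 = 12 * 8916100448256 = 106993205379072
12^26 = (12^13)^2 = 106993205379072^2 = 11447545997288281555215581184
12^52 = (12^26)^2 = 11447545997288281555215581184^2 = 131046309360030956735917227964932955078950997486894841856
12^53 = 12 * 12^52 = 12 * 131046309360030956735917227964932955078950997486894841856 = 1572555712320371480831006735579195460947411969842738102272

Result: 1572555712320371480831006735579195460947411969842738102272
Multiplications needed: 8 (8 lines after 12^1)

12^53 = 1572555712320371480831006735579195460947411969842738102272. Using exponentiation by squaring, this requires 8 multiplications. The key idea: if the exponent is even, square the half-power; if odd, multiply by the base once.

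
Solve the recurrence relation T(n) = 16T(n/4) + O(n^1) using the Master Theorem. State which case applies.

Master Theorem for T(n) = 16T(n/4) + O(n^1):

a = 16, b = 4, c = 1
log_b(a) = log_4(16) = 2.0000

Case 1: c = 1 < log_4(16) = 2.0000
T(n) = O(n^(log_4 16)) = O(n^2)

For T(n) = 16T(n/4) + O(n^1): log_4(16) = 2.0000. This is Case 1 of the Master Theorem (c < log_b(a), work dominated by leaves), giving O(n^2).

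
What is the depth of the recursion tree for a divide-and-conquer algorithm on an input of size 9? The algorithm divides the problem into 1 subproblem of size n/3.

For divide and conquer with division factor 3:

Problem sizes at each level:
Level 0: 9
Level 1: 3
Level 2: 1

The root is level 0 and the size-1 base case is level 2 (the tree spans levels 0 through 2, i.e. 3 levels counting the root), so the depth is the number of divisions: log_3(9) = 2

The recursion tree depth is log_3(9) = 2. At each level, the problem size is divided by 3, so it takes 2 divisions to reduce to a base case of size 1. The algorithm makes 1 recursive call at each level.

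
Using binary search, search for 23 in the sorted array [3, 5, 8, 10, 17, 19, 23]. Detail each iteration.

Binary search for 23 in [3, 5, 8, 10, 17, 19, 23]:

lo=0, hi=6, mid=3, arr[mid]=10 -> 10 < 23, search right half
lo=4, hi=6, mid=5, arr[mid]=19 -> 19 < 23, search right half
lo=6, hi=6, mid=6, arr[mid]=23 -> Found target at index 6!

Binary search finds 23 at index 6 after 3 comparisons. The search repeatedly halves the search space by comparing with the middle element.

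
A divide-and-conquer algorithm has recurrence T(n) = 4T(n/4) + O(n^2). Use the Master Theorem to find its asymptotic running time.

Master Theorem for T(n) = 4T(n/4) + O(n^2):

a = 4, b = 4, c = 2
log_b(a) = log_4(4) = 1.0000

Case 3: c = 2 > log_4(4) = 1.0000
T(n) = O(n^2) = O(n^2)

For T(n) = 4T(n/4) + O(n^2): log_4(4) = 1.0000. This is Case 3 of the Master Theorem (c > log_b(a), work dominated by root), giving O(n^2).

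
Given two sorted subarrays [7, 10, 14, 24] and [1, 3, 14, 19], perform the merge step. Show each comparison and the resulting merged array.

Merging process:

Compare 7 vs 1: take 1 from right. Merged: [1]
Compare 7 vs 3: take 3 from right. Merged: [1, 3]
Compare 7 vs 14: take 7 from left. Merged: [1, 3, 7]
Compare 10 vs 14: take 10 from left. Merged: [1, 3, 7, 10]
Compare 14 vs 14: take 14 from left. Merged: [1, 3, 7, 10, 14]
Compare 24 vs 14: take 14 from right. Merged: [1, 3, 7, 10, 14, 14]
Compare 24 vs 19: take 19 from right. Merged: [1, 3, 7, 10, 14, 14, 19]
Append remaining from left: [24]. Merged: [1, 3, 7, 10, 14, 14, 19, 24]

Final merged array: [1, 3, 7, 10, 14, 14, 19, 24]
Total comparisons: 7

The merged array is [1, 3, 7, 10, 14, 14, 19, 24], requiring 7 comparisons. The merge step runs in O(n) time where n is the total number of elements.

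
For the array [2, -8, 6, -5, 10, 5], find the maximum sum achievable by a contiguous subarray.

Using Kadane's algorithm on [2, -8, 6, -5, 10, 5]:

Scanning through the array:
Position 1 (value -8): max_ending_here = -6, max_so_far = 2
Position 2 (value 6): max_ending_here = 6, max_so_far = 6
Position 3 (value -5): max_ending_here = 1, max_so_far = 6
Position 4 (value 10): max_ending_here = 11, max_so_far = 11
Position 5 (value 5): max_ending_here = 16, max_so_far = 16

Maximum subarray: [6, -5, 10, 5]
Maximum sum: 16

The maximum subarray is [6, -5, 10, 5] with sum 16. This subarray runs from index 2 to index 5.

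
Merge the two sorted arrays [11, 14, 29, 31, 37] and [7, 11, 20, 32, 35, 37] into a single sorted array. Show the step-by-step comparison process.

Merging process:

Compare 11 vs 7: take 7 from right. Merged: [7]
Compare 11 vs 11: take 11 from left. Merged: [7, 11]
Compare 14 vs 11: take 11 from right. Merged: [7, 11, 11]
Compare 14 vs 20: take 14 from left. Merged: [7, 11, 11, 14]
Compare 29 vs 20: take 20 from right. Merged: [7, 11, 11, 14, 20]
Compare 29 vs 32: take 29 from left. Merged: [7, 11, 11, 14, 20, 29]
Compare 31 vs 32: take 31 from left. Merged: [7, 11, 11, 14, 20, 29, 31]
Compare 37 vs 32: take 32 from right. Merged: [7, 11, 11, 14, 20, 29, 31, 32]
Compare 37 vs 35: take 35 from right. Merged: [7, 11, 11, 14, 20, 29, 31, 32, 35]
Compare 37 vs 37: take 37 from left. Merged: [7, 11, 11, 14, 20, 29, 31, 32, 35, 37]
Append remaining from right: [37]. Merged: [7, 11, 11, 14, 20, 29, 31, 32, 35, 37, 37]

Final merged array: [7, 11, 11, 14, 20, 29, 31, 32, 35, 37, 37]
Total comparisons: 10

The merged array is [7, 11, 11, 14, 20, 29, 31, 32, 35, 37, 37], requiring 10 comparisons. The merge step runs in O(n) time where n is the total number of elements.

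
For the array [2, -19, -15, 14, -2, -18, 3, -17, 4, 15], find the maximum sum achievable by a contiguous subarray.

Using Kadane's algorithm on [2, -19, -15, 14, -2, -18, 3, -17, 4, 15]:

Scanning through the array:
Position 1 (value -19): max_ending_here = -17, max_so_far = 2
Position 2 (value -15): max_ending_here = -15, max_so_far = 2
Position 3 (value 14): max_ending_here = 14, max_so_far = 14
Position 4 (value -2): max_ending_here = 12, max_so_far = 14
Position 5 (value -18): max_ending_here = -6, max_so_far = 14
Position 6 (value 3): max_ending_here = 3, max_so_far = 14
Position 7 (value -17): max_ending_here = -14, max_so_far = 14
Position 8 (value 4): max_ending_here = 4, max_so_far = 14
Position 9 (value 15): max_ending_here = 19, max_so_far = 19

Maximum subarray: [4, 15]
Maximum sum: 19

The maximum subarray is [4, 15] with sum 19. This subarray runs from index 8 to index 9.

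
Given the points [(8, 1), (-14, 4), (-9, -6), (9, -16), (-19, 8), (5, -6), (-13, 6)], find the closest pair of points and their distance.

Computing all pairwise distances among 7 points:

d((8, 1), (-14, 4)) = 22.2036
d((8, 1), (-9, -6)) = 18.3848
d((8, 1), (9, -16)) = 17.0294
d((8, 1), (-19, 8)) = 27.8927
d((8, 1), (5, -6)) = 7.6158
d((8, 1), (-13, 6)) = 21.587
d((-14, 4), (-9, -6)) = 11.1803
d((-14, 4), (9, -16)) = 30.4795
d((-14, 4), (-19, 8)) = 6.4031
d((-14, 4), (5, -6)) = 21.4709
d((-14, 4), (-13, 6)) = 2.2361 <-- minimum
d((-9, -6), (9, -16)) = 20.5913
d((-9, -6), (-19, 8)) = 17.2047
d((-9, -6), (5, -6)) = 14.0
d((-9, -6), (-13, 6)) = 12.6491
d((9, -16), (-19, 8)) = 36.8782
d((9, -16), (5, -6)) = 10.7703
d((9, -16), (-13, 6)) = 31.1127
d((-19, 8), (5, -6)) = 27.7849
d((-19, 8), (-13, 6)) = 6.3246
d((5, -6), (-13, 6)) = 21.6333

Closest pair: (-14, 4) and (-13, 6) with distance 2.2361

The closest pair is (-14, 4) and (-13, 6) with Euclidean distance 2.2361. For 7 points, brute-force pairwise comparison is shown above. For large n, the divide-and-conquer algorithm (sort by x, recurse on halves, check the dividing strip) achieves O(n log n).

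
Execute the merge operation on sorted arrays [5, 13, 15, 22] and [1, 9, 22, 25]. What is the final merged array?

Merging process:

Compare 5 vs 1: take 1 from right. Merged: [1]
Compare 5 vs 9: take 5 from left. Merged: [1, 5]
Compare 13 vs 9: take 9 from right. Merged: [1, 5, 9]
Compare 13 vs 22: take 13 from left. Merged: [1, 5, 9, 13]
Compare 15 vs 22: take 15 from left. Merged: [1, 5, 9, 13, 15]
Compare 22 vs 22: take 22 from left. Merged: [1, 5, 9, 13, 15, 22]
Append remaining from right: [22, 25]. Merged: [1, 5, 9, 13, 15, 22, 22, 25]

Final merged array: [1, 5, 9, 13, 15, 22, 22, 25]
Total comparisons: 6

The merged array is [1, 5, 9, 13, 15, 22, 22, 25], requiring 6 comparisons. The merge step runs in O(n) time where n is the total number of elements.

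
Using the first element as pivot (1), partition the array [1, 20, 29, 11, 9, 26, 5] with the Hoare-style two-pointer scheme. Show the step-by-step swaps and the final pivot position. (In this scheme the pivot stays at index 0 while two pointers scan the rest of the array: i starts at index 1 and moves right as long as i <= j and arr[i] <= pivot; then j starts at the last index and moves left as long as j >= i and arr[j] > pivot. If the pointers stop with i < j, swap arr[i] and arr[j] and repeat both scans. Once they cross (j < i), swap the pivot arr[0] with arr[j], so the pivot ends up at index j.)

Hoare-style two-pointer partition with pivot = 1:

Initial array: [1, 20, 29, 11, 9, 26, 5]

Pointers start at i = 1, j = 6.
i ends at 1, j ends at 0: the pointers have crossed (j < i), so scanning stops.

j = 0, so swapping arr[0] with arr[j] leaves the pivot at position 0: [1, 20, 29, 11, 9, 26, 5]
Pivot position: 0

After partitioning with pivot 1, the array becomes [1, 20, 29, 11, 9, 26, 5]. The pivot is placed at index 0. All elements to the left of the pivot are <= 1, and all elements to the right are > 1.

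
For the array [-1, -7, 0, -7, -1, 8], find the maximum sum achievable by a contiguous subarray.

Using Kadane's algorithm on [-1, -7, 0, -7, -1, 8]:

Scanning through the array:
Position 1 (value -7): max_ending_here = -7, max_so_far = -1
Position 2 (value 0): max_ending_here = 0, max_so_far = 0
Position 3 (value -7): max_ending_here = -7, max_so_far = 0
Position 4 (value -1): max_ending_here = -1, max_so_far = 0
Position 5 (value 8): max_ending_here = 8, max_so_far = 8

Maximum subarray: [8]
Maximum sum: 8

The maximum subarray is [8] with sum 8. This subarray runs from index 5 to index 5.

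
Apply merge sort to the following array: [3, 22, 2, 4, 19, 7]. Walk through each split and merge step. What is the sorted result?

Merge sort trace:

Split: [3, 22, 2, 4, 19, 7] -> [3, 22, 2] and [4, 19, 7]
  Split: [3, 22, 2] -> [3] and [22, 2]
    Split: [22, 2] -> [22] and [2]
    Merge: [22] + [2] -> [2, 22]
  Merge: [3] + [2, 22] -> [2, 3, 22]
  Split: [4, 19, 7] -> [4] and [19, 7]
    Split: [19, 7] -> [19] and [7]
    Merge: [19] + [7] -> [7, 19]
  Merge: [4] + [7, 19] -> [4, 7, 19]
Merge: [2, 3, 22] + [4, 7, 19] -> [2, 3, 4, 7, 19, 22]

Final sorted array: [2, 3, 4, 7, 19, 22]

The merge sort proceeds by recursively splitting the array and merging sorted halves.
After all merges, the sorted array is [2, 3, 4, 7, 19, 22].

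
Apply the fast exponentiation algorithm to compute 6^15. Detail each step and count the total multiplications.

Computing 6^15 by squaring (build up from 6^1; each line after the first costs one multiplication):

6^1 = 6
6^2 = (6^1)^2 = 6^2 = 36
6^3 = 6 * 6^2 = 6 * 36 = 216
6^6 = (6^3)^2 = 216^2 = 46656
6^7 = 6 * 6^6 = 6 * 46656 = 279936
6^14 = (6^7)^2 = 279936^2 = 78364164096
6^15 = 6 * 6^14 = 6 * 78364164096 = 470184984576

Result: 470184984576
Multiplications needed: 6 (6 lines after 6^1)

6^15 = 470184984576. Using exponentiation by squaring, this requires 6 multiplications. The key idea: if the exponent is even, square the half-power; if odd, multiply by the base once.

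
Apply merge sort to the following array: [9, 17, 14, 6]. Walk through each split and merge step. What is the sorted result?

Merge sort trace:

Split: [9, 17, 14, 6] -> [9, 17] and [14, 6]
  Split: [9, 17] -> [9] and [17]
  Merge: [9] + [17] -> [9, 17]
  Split: [14, 6] -> [14] and [6]
  Merge: [14] + [6] -> [6, 14]
Merge: [9, 17] + [6, 14] -> [6, 9, 14, 17]

Final sorted array: [6, 9, 14, 17]

The merge sort proceeds by recursively splitting the array and merging sorted halves.
After all merges, the sorted array is [6, 9, 14, 17].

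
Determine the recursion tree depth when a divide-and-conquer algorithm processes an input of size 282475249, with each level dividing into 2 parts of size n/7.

For divide and conquer with division factor 7:

Problem sizes at each level:
Level 0: 282475249
Level 1: 40353607
Level 2: 5764801
Level 3: 823543
Level 4: 117649
Level 5: 16807
Level 6: 2401
Level 7: 343
Level 8: 49
Level 9: 7
Level 10: 1

The root is level 0 and the size-1 base case is level 10 (the tree spans levels 0 through 10, i.e. 11 levels counting the root), so the depth is the number of divisions: log_7(282475249) = 10

The recursion tree depth is log_7(282475249) = 10. At each level, the problem size is divided by 7, so it takes 10 divisions to reduce to a base case of size 1. The algorithm makes 2 recursive calls at each level.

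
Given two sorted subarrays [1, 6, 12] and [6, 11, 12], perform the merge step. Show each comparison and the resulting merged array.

Merging process:

Compare 1 vs 6: take 1 from left. Merged: [1]
Compare 6 vs 6: take 6 from left. Merged: [1, 6]
Compare 12 vs 6: take 6 from right. Merged: [1, 6, 6]
Compare 12 vs 11: take 11 from right. Merged: [1, 6, 6, 11]
Compare 12 vs 12: take 12 from left. Merged: [1, 6, 6, 11, 12]
Append remaining from right: [12]. Merged: [1, 6, 6, 11, 12, 12]

Final merged array: [1, 6, 6, 11, 12, 12]
Total comparisons: 5

The merged array is [1, 6, 6, 11, 12, 12], requiring 5 comparisons. The merge step runs in O(n) time where n is the total number of elements.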